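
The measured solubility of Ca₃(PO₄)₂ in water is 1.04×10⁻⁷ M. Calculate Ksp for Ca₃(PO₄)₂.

Ca₃(PO₄)₂(s) ⇌ 3 Ca²⁺(aq) + 2 PO₄³⁻(aq)
For each mole of Ca₃(PO₄)₂ that dissolves per liter, [Ca²⁺] = 3s and [PO₄³⁻] = 2s; let s denote this solubility.
Ksp = [Ca²⁺]^3[PO₄³⁻]^2 = (3s)^3 · (2s)^2 = 108s^5
Ksp = 108 × (1.04×10⁻⁷)^5 = 1.31×10⁻³³

Ksp = 1.31×10⁻³³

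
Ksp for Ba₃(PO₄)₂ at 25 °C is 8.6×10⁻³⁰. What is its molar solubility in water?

Ba₃(PO₄)₂(s) ⇌ 3 Ba²⁺(aq) + 2 PO₄³⁻(aq)
Call the molar solubility s, so that [Ba²⁺] = 3s and [PO₄³⁻] = 2s.
Ksp = [Ba²⁺]^3[PO₄³⁻]^2 = (3s)^3 · (2s)^2 = 108s^5
108s^5 = 8.6×10⁻³⁰  ⇒  s^5 = 8.0×10⁻³²
s = 6.0×10⁻⁷ mol/L

6.0×10⁻⁷ M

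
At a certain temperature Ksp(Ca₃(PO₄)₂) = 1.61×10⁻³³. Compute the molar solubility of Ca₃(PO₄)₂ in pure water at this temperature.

Ca₃(PO₄)₂(s) ⇌ 3 Ca²⁺(aq) + 2 PO₄³⁻(aq)
Call the molar solubility s, so that [Ca²⁺] = 3s and [PO₄³⁻] = 2s.
Ksp = [Ca²⁺]^3[PO₄³⁻]^2 = (3s)^3 · (2s)^2 = 108s^5
108s^5 = 1.61×10⁻³³  ⇒  s^5 = 1.49×10⁻³⁵
s = (1.49×10⁻³⁵)^(1/5) = 1.08×10⁻⁷ mol L⁻¹

1.08×10⁻⁷ M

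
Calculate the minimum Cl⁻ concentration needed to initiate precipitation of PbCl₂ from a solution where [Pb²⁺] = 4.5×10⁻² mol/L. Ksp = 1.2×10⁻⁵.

Each salt precipitates once Q = Ksp for that salt.
PbCl₂(s) ⇌ Pb²⁺(aq) + 2 Cl⁻(aq)
Ksp = [Pb²⁺][Cl⁻]^2 = [Cl⁻]^2(4.5×10⁻²)
[Cl⁻]^2 = 1.2×10⁻⁵ / (4.5×10⁻²) = 2.7×10⁻⁴
[Cl⁻] = 1.6×10⁻² mol/L

1.6×10⁻² M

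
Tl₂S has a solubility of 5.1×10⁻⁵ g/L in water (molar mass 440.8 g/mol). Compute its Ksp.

Molar solubility s = (5.1×10⁻⁵ g/L) / (440.8 g/mol) = 1.157×10⁻⁷ mol/L
Tl₂S(s) ⇌ 2 Tl⁺(aq) + S²⁻(aq)
Let s be the molar solubility. Then [Tl⁺] = 2s and [S²⁻] = s.
Ksp = [Tl⁺]^2[S²⁻] = (2s)^2 · s = 4s^3
Ksp = 4 × (1.157×10⁻⁷)^3 = 6.2×10⁻²¹

Ksp = 6.2×10⁻²¹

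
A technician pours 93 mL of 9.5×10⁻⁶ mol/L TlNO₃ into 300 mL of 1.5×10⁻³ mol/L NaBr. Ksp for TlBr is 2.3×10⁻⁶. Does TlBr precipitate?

Total volume after mixing = 93 + 300 = 393 mL.
[Tl⁺] = (9.5×10⁻⁶)(93)/393 = 2.2×10⁻⁶ mol/L
[Br⁻] = (1.5×10⁻³)(300)/393 = 1.1×10⁻³ mol/L
Q = [Tl⁺][Br⁻] = 2.6×10⁻⁹
Q < Ksp (2.6×10⁻⁹ vs 2.3×10⁻⁶); the solution remains unsaturated and no precipitate forms.

No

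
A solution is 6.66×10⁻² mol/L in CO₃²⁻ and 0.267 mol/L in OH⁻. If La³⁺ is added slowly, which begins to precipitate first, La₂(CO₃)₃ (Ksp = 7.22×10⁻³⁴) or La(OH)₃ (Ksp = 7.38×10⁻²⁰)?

La(OH)₃

Each salt precipitates once Q = Ksp for that salt.
For La₂(CO₃)₃: [La³⁺] = (Ksp/[CO₃²⁻]^3)^(1/2) = 1.56×10⁻¹⁵ mol/L
For La(OH)₃: [La³⁺] = (Ksp/[OH⁻]^3) = 3.88×10⁻¹⁸ mol/L
The smaller threshold [La³⁺] is reached first, so La(OH)₃ precipitates first.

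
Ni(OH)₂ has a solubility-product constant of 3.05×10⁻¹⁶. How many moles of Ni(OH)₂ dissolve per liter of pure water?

Ni(OH)₂(s) ⇌ Ni²⁺(aq) + 2 OH⁻(aq)
For each mole of Ni(OH)₂ that dissolves per liter, [Ni²⁺] = s and [OH⁻] = 2s; let s denote this solubility.
Ksp = [Ni²⁺][OH⁻]^2 = s · (2s)^2 = 4s^3
4s^3 = 3.05×10⁻¹⁶  ⇒  s^3 = 7.63×10⁻¹⁷
s = 4.24×10⁻⁶ mol/L

4.24×10⁻⁶ M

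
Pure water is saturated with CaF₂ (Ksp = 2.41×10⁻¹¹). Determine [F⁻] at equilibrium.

CaF₂(s) ⇌ Ca²⁺(aq) + 2 F⁻(aq)
For each mole of CaF₂ that dissolves per liter, [Ca²⁺] = s and [F⁻] = 2s; let s denote this solubility.
Ksp = [Ca²⁺][F⁻]^2 = s · (2s)^2 = 4s^3 = 2.41×10⁻¹¹
s = 1.82×10⁻⁴ mol L⁻¹
[F⁻] = 2s = 3.64×10⁻⁴ mol L⁻¹

3.64×10⁻⁴ M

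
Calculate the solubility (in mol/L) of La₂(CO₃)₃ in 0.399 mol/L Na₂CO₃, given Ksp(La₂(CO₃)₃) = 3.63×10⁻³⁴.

La₂(CO₃)₃(s) ⇌ 2 La³⁺(aq) + 3 CO₃²⁻(aq)
Let s be the solubility of La₂(CO₃)₃ here. The common ion gives [CO₃²⁻] ≈ 0.399 mol/L, and [La³⁺] = 2s.
Ksp = [La³⁺]^2[CO₃²⁻]^3 = (2s)^2(0.399)^3
(2s)^2 = 3.63×10⁻³⁴ / (0.399)^3 = 5.71×10⁻³³
s = 3.78×10⁻¹⁷ mol/L

3.78×10⁻¹⁷ M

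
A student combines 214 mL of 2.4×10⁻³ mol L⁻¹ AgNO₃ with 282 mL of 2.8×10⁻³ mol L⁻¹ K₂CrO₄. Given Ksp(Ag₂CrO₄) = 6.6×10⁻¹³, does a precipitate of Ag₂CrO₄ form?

After mixing, V = 214 mL + 282 mL = 496 mL.
[Ag⁺] = (2.4×10⁻³)(214)/496 = 1.0×10⁻³ mol L⁻¹
[CrO₄²⁻] = (2.8×10⁻³)(282)/496 = 1.6×10⁻³ mol L⁻¹
Q = [Ag⁺]^2[CrO₄²⁻] = 1.7×10⁻⁹
Q = 1.7×10⁻⁹ > Ksp = 6.6×10⁻¹³, so the solution is supersaturated and Ag₂CrO₄ precipitates.

Yes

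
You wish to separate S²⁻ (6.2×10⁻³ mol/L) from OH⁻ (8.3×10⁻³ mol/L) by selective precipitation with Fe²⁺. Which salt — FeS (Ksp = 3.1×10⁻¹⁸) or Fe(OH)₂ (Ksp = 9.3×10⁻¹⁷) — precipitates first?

FeS

Precipitation of each salt begins when its ion product equals Ksp.
For FeS: [Fe²⁺] = (Ksp/[S²⁻]) = 5.0×10⁻¹⁶ mol/L
For Fe(OH)₂: [Fe²⁺] = (Ksp/[OH⁻]^2) = 1.3×10⁻¹² mol/L
FeS requires the lower [Fe²⁺], so it precipitates first.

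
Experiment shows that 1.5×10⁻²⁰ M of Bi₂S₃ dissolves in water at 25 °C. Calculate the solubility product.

Ksp = 8.2×10⁻⁹⁸

Bi₂S₃(s) ⇌ 2 Bi³⁺(aq) + 3 S²⁻(aq)
If s mol/L of Bi₂S₃ dissolves, [Bi³⁺] = 2s and [S²⁻] = 3s.
Ksp = [Bi³⁺]^2[S²⁻]^3 = (2s)^2 · (3s)^3 = 108s^5
Ksp = 108 × (1.5×10⁻²⁰)^5 = 8.2×10⁻⁹⁸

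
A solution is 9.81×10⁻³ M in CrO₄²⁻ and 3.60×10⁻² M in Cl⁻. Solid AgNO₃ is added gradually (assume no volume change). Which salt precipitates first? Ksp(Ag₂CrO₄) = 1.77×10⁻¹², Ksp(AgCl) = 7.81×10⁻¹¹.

Each salt precipitates once Q = Ksp for that salt.
For Ag₂CrO₄: [Ag⁺] = (Ksp/[CrO₄²⁻])^(1/2) = 1.34×10⁻⁵ M
For AgCl: [Ag⁺] = (Ksp/[Cl⁻]) = 2.17×10⁻⁹ M
AgCl requires the lower [Ag⁺], so it precipitates first.

AgCl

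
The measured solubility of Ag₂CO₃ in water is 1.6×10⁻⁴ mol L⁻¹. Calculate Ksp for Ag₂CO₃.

Ksp = 1.6×10⁻¹¹

Ag₂CO₃(s) ⇌ 2 Ag⁺(aq) + CO₃²⁻(aq)
With molar solubility s: [Ag⁺] = 2s, [CO₃²⁻] = s.
Ksp = [Ag⁺]^2[CO₃²⁻] = (2s)^2 · s = 4s^3
Ksp = 4 × (1.6×10⁻⁴)^3 = 1.6×10⁻¹¹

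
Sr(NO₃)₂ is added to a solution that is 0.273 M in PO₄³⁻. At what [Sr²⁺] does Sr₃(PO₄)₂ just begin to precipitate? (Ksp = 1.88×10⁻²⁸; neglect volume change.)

Precipitation begins when Q = Ksp.
Sr₃(PO₄)₂(s) ⇌ 3 Sr²⁺(aq) + 2 PO₄³⁻(aq)
Ksp = [Sr²⁺]^3[PO₄³⁻]^2 = [Sr²⁺]^3(0.273)^2
[Sr²⁺]^3 = 1.88×10⁻²⁸ / (0.273)^2 = 2.52×10⁻²⁷
[Sr²⁺] = 1.36×10⁻⁹ M

1.36×10⁻⁹ M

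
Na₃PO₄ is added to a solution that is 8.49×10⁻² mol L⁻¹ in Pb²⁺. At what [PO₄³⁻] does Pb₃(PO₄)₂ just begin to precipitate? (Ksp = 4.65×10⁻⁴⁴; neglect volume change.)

8.72×10⁻²¹ M

Precipitation begins when Q = Ksp.
Pb₃(PO₄)₂(s) ⇌ 3 Pb²⁺(aq) + 2 PO₄³⁻(aq)
Ksp = [Pb²⁺]^3[PO₄³⁻]^2 = [PO₄³⁻]^2(8.49×10⁻²)^3
[PO₄³⁻]^2 = 4.65×10⁻⁴⁴ / (8.49×10⁻²)^3 = 7.60×10⁻⁴¹
[PO₄³⁻] = 8.72×10⁻²¹ mol L⁻¹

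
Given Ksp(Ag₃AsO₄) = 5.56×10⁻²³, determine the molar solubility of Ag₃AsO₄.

Ag₃AsO₄(s) ⇌ 3 Ag⁺(aq) + AsO₄³⁻(aq)
Let s be the molar solubility. Then [Ag⁺] = 3s and [AsO₄³⁻] = s.
Ksp = [Ag⁺]^3[AsO₄³⁻] = (3s)^3 · s = 27s^4
27s^4 = 5.56×10⁻²³  ⇒  s^4 = 2.06×10⁻²⁴
Taking the 4th root, s = 1.20×10⁻⁶ M.

1.20×10⁻⁶ M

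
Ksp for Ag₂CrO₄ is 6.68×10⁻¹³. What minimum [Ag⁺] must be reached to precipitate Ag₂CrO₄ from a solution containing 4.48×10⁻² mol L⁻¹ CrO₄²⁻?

3.86×10⁻⁶ M

The threshold for precipitation is Q = Ksp.
Ag₂CrO₄(s) ⇌ 2 Ag⁺(aq) + CrO₄²⁻(aq)
Ksp = [Ag⁺]^2[CrO₄²⁻] = [Ag⁺]^2(4.48×10⁻²)
[Ag⁺]^2 = 6.68×10⁻¹³ / (4.48×10⁻²) = 1.49×10⁻¹¹
[Ag⁺] = 3.86×10⁻⁶ mol L⁻¹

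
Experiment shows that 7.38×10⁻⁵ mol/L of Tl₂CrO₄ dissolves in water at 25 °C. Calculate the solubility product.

Tl₂CrO₄(s) ⇌ 2 Tl⁺(aq) + CrO₄²⁻(aq)
With molar solubility s: [Tl⁺] = 2s, [CrO₄²⁻] = s.
Ksp = [Tl⁺]^2[CrO₄²⁻] = (2s)^2 · s = 4s^3
Ksp = 4 × (7.38×10⁻⁵)^3 = 1.61×10⁻¹²

Ksp = 1.61×10⁻¹²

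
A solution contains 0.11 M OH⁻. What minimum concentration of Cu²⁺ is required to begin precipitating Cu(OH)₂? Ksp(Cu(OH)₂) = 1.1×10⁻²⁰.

Precipitation begins when Q = Ksp.
Cu(OH)₂(s) ⇌ Cu²⁺(aq) + 2 OH⁻(aq)
Ksp = [Cu²⁺][OH⁻]^2 = [Cu²⁺](0.11)^2
[Cu²⁺] = 1.1×10⁻²⁰ / (0.11)^2 = 9.1×10⁻¹⁹
[Cu²⁺] = 9.1×10⁻¹⁹ M

9.1×10⁻¹⁹ M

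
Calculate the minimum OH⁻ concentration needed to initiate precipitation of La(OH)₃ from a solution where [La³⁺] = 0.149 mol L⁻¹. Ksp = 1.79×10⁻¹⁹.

Precipitation of each salt begins when its ion product equals Ksp.
La(OH)₃(s) ⇌ La³⁺(aq) + 3 OH⁻(aq)
Ksp = [La³⁺][OH⁻]^3 = [OH⁻]^3(0.149)
[OH⁻]^3 = 1.79×10⁻¹⁹ / (0.149) = 1.20×10⁻¹⁸
[OH⁻] = 1.06×10⁻⁶ mol L⁻¹

1.06×10⁻⁶ M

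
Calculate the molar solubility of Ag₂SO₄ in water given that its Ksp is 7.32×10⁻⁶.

1.22×10⁻² M

Ag₂SO₄(s) ⇌ 2 Ag⁺(aq) + SO₄²⁻(aq)
If s mol/L of Ag₂SO₄ dissolves, [Ag⁺] = 2s and [SO₄²⁻] = s.
Ksp = [Ag⁺]^2[SO₄²⁻] = (2s)^2 · s = 4s^3
4s^3 = 7.32×10⁻⁶  ⇒  s^3 = 1.83×10⁻⁶
Taking the 3rd root, s = 1.22×10⁻² mol/L.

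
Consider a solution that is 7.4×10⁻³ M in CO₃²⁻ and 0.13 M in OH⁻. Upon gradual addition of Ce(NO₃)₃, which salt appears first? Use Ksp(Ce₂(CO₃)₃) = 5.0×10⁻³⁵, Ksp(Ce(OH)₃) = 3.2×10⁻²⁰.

The threshold for precipitation is Q = Ksp.
For Ce₂(CO₃)₃: [Ce³⁺] = (Ksp/[CO₃²⁻]^3)^(1/2) = 1.1×10⁻¹⁴ M
For Ce(OH)₃: [Ce³⁺] = (Ksp/[OH⁻]^3) = 1.5×10⁻¹⁷ M
The smaller threshold [Ce³⁺] is reached first, so Ce(OH)₃ precipitates first.

Ce(OH)₃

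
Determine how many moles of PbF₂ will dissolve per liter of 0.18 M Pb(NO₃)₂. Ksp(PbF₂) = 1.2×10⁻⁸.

PbF₂(s) ⇌ Pb²⁺(aq) + 2 F⁻(aq)
Let s be the solubility of PbF₂ here. The common ion gives [Pb²⁺] ≈ 0.18 M, and [F⁻] = 2s.
Ksp = [Pb²⁺][F⁻]^2 = (0.18)(2s)^2
(2s)^2 = 1.2×10⁻⁸ / (0.18) = 6.7×10⁻⁸
s = 1.3×10⁻⁴ M

1.3×10⁻⁴ M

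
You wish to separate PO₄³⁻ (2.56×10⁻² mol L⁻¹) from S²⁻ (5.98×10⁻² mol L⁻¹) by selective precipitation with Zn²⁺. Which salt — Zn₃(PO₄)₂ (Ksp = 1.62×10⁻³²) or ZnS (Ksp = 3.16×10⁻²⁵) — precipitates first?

ZnS

A salt starts to precipitate once the ion product Q reaches its Ksp.
For Zn₃(PO₄)₂: [Zn²⁺] = (Ksp/[PO₄³⁻]^2)^(1/3) = 2.91×10⁻¹⁰ mol L⁻¹
For ZnS: [Zn²⁺] = (Ksp/[S²⁻]) = 5.28×10⁻²⁴ mol L⁻¹
ZnS requires the lower [Zn²⁺], so it precipitates first.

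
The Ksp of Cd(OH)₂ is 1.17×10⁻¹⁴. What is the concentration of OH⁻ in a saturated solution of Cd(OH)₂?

2.86×10⁻⁵ M

Cd(OH)₂(s) ⇌ Cd²⁺(aq) + 2 OH⁻(aq)
If s mol/L of Cd(OH)₂ dissolves, [Cd²⁺] = s and [OH⁻] = 2s.
Ksp = [Cd²⁺][OH⁻]^2 = s · (2s)^2 = 4s^3 = 1.17×10⁻¹⁴
s = 1.43×10⁻⁵ mol L⁻¹
[OH⁻] = 2s = 2.86×10⁻⁵ mol L⁻¹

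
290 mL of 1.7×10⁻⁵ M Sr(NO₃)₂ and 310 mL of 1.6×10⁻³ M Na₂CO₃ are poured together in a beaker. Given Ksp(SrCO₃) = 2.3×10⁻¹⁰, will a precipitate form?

After mixing, V = 290 mL + 310 mL = 600 mL.
[Sr²⁺] = (1.7×10⁻⁵)(290)/600 = 8.2×10⁻⁶ M
[CO₃²⁻] = (1.6×10⁻³)(310)/600 = 8.3×10⁻⁴ M
Q = [Sr²⁺][CO₃²⁻] = 6.8×10⁻⁹
Because Q > Ksp (6.8×10⁻⁹ vs 2.3×10⁻¹⁰), a precipitate of SrCO₃ forms.

Yes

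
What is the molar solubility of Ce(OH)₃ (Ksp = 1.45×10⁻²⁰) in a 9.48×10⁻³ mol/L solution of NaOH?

Ce(OH)₃(s) ⇌ Ce³⁺(aq) + 3 OH⁻(aq)
Let s be the solubility of Ce(OH)₃ here. The common ion gives [OH⁻] ≈ 9.48×10⁻³ mol/L, and [Ce³⁺] = s.
Ksp = [Ce³⁺][OH⁻]^3 = s(9.48×10⁻³)^3
s = 1.45×10⁻²⁰ / (9.48×10⁻³)^3 = 1.70×10⁻¹⁴
s = 1.70×10⁻¹⁴ mol/L

1.70×10⁻¹⁴ M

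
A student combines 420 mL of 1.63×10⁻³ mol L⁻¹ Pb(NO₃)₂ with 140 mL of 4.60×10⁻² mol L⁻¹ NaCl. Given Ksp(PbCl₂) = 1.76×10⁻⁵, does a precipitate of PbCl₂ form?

No

The combined volume is 560 mL.
[Pb²⁺] = (1.63×10⁻³)(420)/560 = 1.22×10⁻³ mol L⁻¹
[Cl⁻] = (4.60×10⁻²)(140)/560 = 1.15×10⁻² mol L⁻¹
Q = [Pb²⁺][Cl⁻]^2 = 1.62×10⁻⁷
Q = 1.62×10⁻⁷ < Ksp = 1.76×10⁻⁵, so the solution is unsaturated and no precipitate forms.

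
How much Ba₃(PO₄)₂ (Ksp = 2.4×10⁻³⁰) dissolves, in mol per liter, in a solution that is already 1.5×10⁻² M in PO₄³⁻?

Ba₃(PO₄)₂(s) ⇌ 3 Ba²⁺(aq) + 2 PO₄³⁻(aq)
The solution already contains PO₄³⁻ at 1.5×10⁻² M. Let s be the molar solubility of Ba₃(PO₄)₂.
[PO₄³⁻] ≈ 1.5×10⁻² M (common ion dominates); [Ba²⁺] = 3s.
Ksp = [Ba²⁺]^3[PO₄³⁻]^2 = (3s)^3(1.5×10⁻²)^2
(3s)^3 = 2.4×10⁻³⁰ / (1.5×10⁻²)^2 = 1.1×10⁻²⁶
s = 7.3×10⁻¹⁰ M

7.3×10⁻¹⁰ M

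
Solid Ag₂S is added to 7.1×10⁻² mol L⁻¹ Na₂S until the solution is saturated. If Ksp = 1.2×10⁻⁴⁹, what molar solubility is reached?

6.5×10⁻²⁵ M

Ag₂S(s) ⇌ 2 Ag⁺(aq) + S²⁻(aq)
Let s be the solubility of Ag₂S here. The common ion gives [S²⁻] ≈ 7.1×10⁻² mol L⁻¹, and [Ag⁺] = 2s.
Ksp = [Ag⁺]^2[S²⁻] = (2s)^2(7.1×10⁻²)
(2s)^2 = 1.2×10⁻⁴⁹ / (7.1×10⁻²) = 1.7×10⁻⁴⁸
s = 6.5×10⁻²⁵ mol L⁻¹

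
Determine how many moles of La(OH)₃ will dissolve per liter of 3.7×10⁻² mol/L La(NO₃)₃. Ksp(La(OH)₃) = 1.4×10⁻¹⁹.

5.2×10⁻⁷ M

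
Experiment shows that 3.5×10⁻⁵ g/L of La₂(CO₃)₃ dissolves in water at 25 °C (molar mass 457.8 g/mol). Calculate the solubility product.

s = (3.5×10⁻⁵ g L⁻¹)/(457.8 g mol⁻¹) = 7.645×10⁻⁸ M
La₂(CO₃)₃(s) ⇌ 2 La³⁺(aq) + 3 CO₃²⁻(aq)
If s mol/L of La₂(CO₃)₃ dissolves, [La³⁺] = 2s and [CO₃²⁻] = 3s.
Ksp = [La³⁺]^2[CO₃²⁻]^3 = (2s)^2 · (3s)^3 = 108s^5
Ksp = 108 × (7.645×10⁻⁸)^5 = 2.8×10⁻³⁴

Ksp = 2.8×10⁻³⁴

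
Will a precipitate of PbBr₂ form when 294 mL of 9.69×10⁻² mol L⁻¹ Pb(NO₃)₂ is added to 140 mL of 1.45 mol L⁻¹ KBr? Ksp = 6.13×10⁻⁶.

Yes

After mixing, V = 294 mL + 140 mL = 434 mL.
[Pb²⁺] = (9.69×10⁻²)(294)/434 = 6.56×10⁻² mol L⁻¹
[Br⁻] = (1.45)(140)/434 = 0.468 mol L⁻¹
Q = [Pb²⁺][Br⁻]^2 = 1.44×10⁻²
Because Q > Ksp (1.44×10⁻² vs 6.13×10⁻⁶), a precipitate of PbBr₂ forms.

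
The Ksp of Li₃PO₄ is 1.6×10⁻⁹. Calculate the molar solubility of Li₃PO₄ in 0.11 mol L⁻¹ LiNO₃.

1.2×10⁻⁶ M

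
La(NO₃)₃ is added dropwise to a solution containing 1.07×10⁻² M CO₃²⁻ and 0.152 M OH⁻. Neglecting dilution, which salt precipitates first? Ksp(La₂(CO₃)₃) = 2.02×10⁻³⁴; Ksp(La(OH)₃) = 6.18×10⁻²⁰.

La(OH)₃

A salt starts to precipitate once the ion product Q reaches its Ksp.
For La₂(CO₃)₃: [La³⁺] = (Ksp/[CO₃²⁻]^3)^(1/2) = 1.28×10⁻¹⁴ M
For La(OH)₃: [La³⁺] = (Ksp/[OH⁻]^3) = 1.76×10⁻¹⁷ M
The smaller threshold [La³⁺] is reached first, so La(OH)₃ precipitates first.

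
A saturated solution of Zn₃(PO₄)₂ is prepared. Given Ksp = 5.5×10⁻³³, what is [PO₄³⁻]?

2.8×10⁻⁷ M

Zn₃(PO₄)₂(s) ⇌ 3 Zn²⁺(aq) + 2 PO₄³⁻(aq)
Let s be the molar solubility. Then [Zn²⁺] = 3s and [PO₄³⁻] = 2s.
Ksp = [Zn²⁺]^3[PO₄³⁻]^2 = (3s)^3 · (2s)^2 = 108s^5 = 5.5×10⁻³³
s = 1.4×10⁻⁷ M
[PO₄³⁻] = 2s = 2.8×10⁻⁷ M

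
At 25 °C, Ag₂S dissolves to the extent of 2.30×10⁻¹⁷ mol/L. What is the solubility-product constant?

Ag₂S(s) ⇌ 2 Ag⁺(aq) + S²⁻(aq)
For each mole of Ag₂S that dissolves per liter, [Ag⁺] = 2s and [S²⁻] = s; let s denote this solubility.
Ksp = [Ag⁺]^2[S²⁻] = (2s)^2 · s = 4s^3
Ksp = 4 × (2.30×10⁻¹⁷)^3 = 4.87×10⁻⁵⁰

Ksp = 4.87×10⁻⁵⁰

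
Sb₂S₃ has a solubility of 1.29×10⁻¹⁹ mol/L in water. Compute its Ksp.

Sb₂S₃(s) ⇌ 2 Sb³⁺(aq) + 3 S²⁻(aq)
Call the molar solubility s, so that [Sb³⁺] = 2s and [S²⁻] = 3s.
Ksp = [Sb³⁺]^2[S²⁻]^3 = (2s)^2 · (3s)^3 = 108s^5
Ksp = 108 × (1.29×10⁻¹⁹)^5 = 3.86×10⁻⁹³

Ksp = 3.86×10⁻⁹³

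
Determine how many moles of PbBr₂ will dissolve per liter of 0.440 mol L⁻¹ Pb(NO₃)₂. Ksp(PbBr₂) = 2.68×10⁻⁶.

1.23×10⁻³ M

PbBr₂(s) ⇌ Pb²⁺(aq) + 2 Br⁻(aq)
Pb²⁺ is already present at 0.440 mol L⁻¹. If s mol/L of PbBr₂ dissolves, [Br⁻] = 2s while [Pb²⁺] ≈ 0.440 mol L⁻¹.
Ksp = [Pb²⁺][Br⁻]^2 = (0.440)(2s)^2
(2s)^2 = 2.68×10⁻⁶ / (0.440) = 6.09×10⁻⁶
s = 1.23×10⁻³ mol L⁻¹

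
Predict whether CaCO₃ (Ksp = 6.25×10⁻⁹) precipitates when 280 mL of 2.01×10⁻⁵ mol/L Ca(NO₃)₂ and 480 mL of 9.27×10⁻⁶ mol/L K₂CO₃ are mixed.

No

Total volume after mixing = 280 + 480 = 760 mL.
[Ca²⁺] = (2.01×10⁻⁵)(280)/760 = 7.41×10⁻⁶ mol/L
[CO₃²⁻] = (9.27×10⁻⁶)(480)/760 = 5.85×10⁻⁶ mol/L
Q = [Ca²⁺][CO₃²⁻] = 4.34×10⁻¹¹
Since Q (4.34×10⁻¹¹) is less than Ksp (6.25×10⁻⁹), no CaCO₃ precipitates.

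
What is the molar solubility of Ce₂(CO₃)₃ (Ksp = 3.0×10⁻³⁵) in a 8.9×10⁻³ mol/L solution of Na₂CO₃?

3.3×10⁻¹⁵ M

Ce₂(CO₃)₃(s) ⇌ 2 Ce³⁺(aq) + 3 CO₃²⁻(aq)
The solution already contains CO₃²⁻ at 8.9×10⁻³ mol/L. Let s be the molar solubility of Ce₂(CO₃)₃.
[CO₃²⁻] ≈ 8.9×10⁻³ mol/L (common ion dominates); [Ce³⁺] = 2s.
Ksp = [Ce³⁺]^2[CO₃²⁻]^3 = (2s)^2(8.9×10⁻³)^3
(2s)^2 = 3.0×10⁻³⁵ / (8.9×10⁻³)^3 = 4.3×10⁻²⁹
s = 3.3×10⁻¹⁵ mol/L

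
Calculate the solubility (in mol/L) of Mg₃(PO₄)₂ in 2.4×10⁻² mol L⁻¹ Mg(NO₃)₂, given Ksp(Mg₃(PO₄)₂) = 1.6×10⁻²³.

5.4×10⁻¹⁰ M

Mg₃(PO₄)₂(s) ⇌ 3 Mg²⁺(aq) + 2 PO₄³⁻(aq)
Mg²⁺ is already present at 2.4×10⁻² mol L⁻¹. If s mol/L of Mg₃(PO₄)₂ dissolves, [PO₄³⁻] = 2s while [Mg²⁺] ≈ 2.4×10⁻² mol L⁻¹.
Ksp = [Mg²⁺]^3[PO₄³⁻]^2 = (2.4×10⁻²)^3(2s)^2
(2s)^2 = 1.6×10⁻²³ / (2.4×10⁻²)^3 = 1.2×10⁻¹⁸
s = 5.4×10⁻¹⁰ mol L⁻¹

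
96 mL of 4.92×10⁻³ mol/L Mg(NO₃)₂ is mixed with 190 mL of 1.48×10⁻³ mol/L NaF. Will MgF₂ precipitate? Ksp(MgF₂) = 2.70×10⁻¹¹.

Yes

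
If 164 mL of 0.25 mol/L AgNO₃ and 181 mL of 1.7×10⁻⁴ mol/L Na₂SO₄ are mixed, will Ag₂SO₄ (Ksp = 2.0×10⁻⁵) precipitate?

The combined volume is 345 mL.
[Ag⁺] = (0.25)(164)/345 = 0.12 mol/L
[SO₄²⁻] = (1.7×10⁻⁴)(181)/345 = 8.9×10⁻⁵ mol/L
Q = [Ag⁺]^2[SO₄²⁻] = 1.3×10⁻⁶
Q < Ksp (1.3×10⁻⁶ vs 2.0×10⁻⁵); the solution remains unsaturated and no precipitate forms.

No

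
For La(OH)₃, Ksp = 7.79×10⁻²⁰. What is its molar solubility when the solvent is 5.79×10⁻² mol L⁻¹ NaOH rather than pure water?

4.01×10⁻¹⁶ M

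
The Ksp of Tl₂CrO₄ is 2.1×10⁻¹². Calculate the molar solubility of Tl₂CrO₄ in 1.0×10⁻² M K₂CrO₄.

Tl₂CrO₄(s) ⇌ 2 Tl⁺(aq) + CrO₄²⁻(aq)
Let s be the solubility of Tl₂CrO₄ here. The common ion gives [CrO₄²⁻] ≈ 1.0×10⁻² M, and [Tl⁺] = 2s.
Ksp = [Tl⁺]^2[CrO₄²⁻] = (2s)^2(1.0×10⁻²)
(2s)^2 = 2.1×10⁻¹² / (1.0×10⁻²) = 2.1×10⁻¹⁰
s = 7.2×10⁻⁶ M

7.2×10⁻⁶ M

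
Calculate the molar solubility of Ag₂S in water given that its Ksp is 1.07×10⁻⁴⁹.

Ag₂S(s) ⇌ 2 Ag⁺(aq) + S²⁻(aq)
Let s be the molar solubility. Then [Ag⁺] = 2s and [S²⁻] = s.
Ksp = [Ag⁺]^2[S²⁻] = (2s)^2 · s = 4s^3
4s^3 = 1.07×10⁻⁴⁹  ⇒  s^3 = 2.68×10⁻⁵⁰
s = 2.99×10⁻¹⁷ M

2.99×10⁻¹⁷ M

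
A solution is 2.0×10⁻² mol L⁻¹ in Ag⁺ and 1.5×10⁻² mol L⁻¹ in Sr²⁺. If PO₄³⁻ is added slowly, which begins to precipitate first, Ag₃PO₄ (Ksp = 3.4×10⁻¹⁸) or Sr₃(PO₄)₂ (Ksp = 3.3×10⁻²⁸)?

Ag₃PO₄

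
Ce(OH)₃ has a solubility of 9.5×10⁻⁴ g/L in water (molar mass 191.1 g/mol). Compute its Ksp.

Molar solubility s = (9.5×10⁻⁴ g/L) / (191.1 g/mol) = 4.971×10⁻⁶ mol/L
Ce(OH)₃(s) ⇌ Ce³⁺(aq) + 3 OH⁻(aq)
Let s be the molar solubility. Then [Ce³⁺] = s and [OH⁻] = 3s.
Ksp = [Ce³⁺][OH⁻]^3 = s · (3s)^3 = 27s^4
Ksp = 27 × (4.971×10⁻⁶)^4 = 1.6×10⁻²⁰

Ksp = 1.6×10⁻²⁰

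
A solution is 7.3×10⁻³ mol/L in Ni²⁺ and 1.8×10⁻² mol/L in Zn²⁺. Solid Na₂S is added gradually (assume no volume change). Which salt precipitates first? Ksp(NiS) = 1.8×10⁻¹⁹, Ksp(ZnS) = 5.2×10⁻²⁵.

ZnS

Precipitation begins when Q = Ksp.
For NiS: [S²⁻] = (Ksp/[Ni²⁺]) = 2.5×10⁻¹⁷ mol/L
For ZnS: [S²⁻] = (Ksp/[Zn²⁺]) = 2.9×10⁻²³ mol/L
Since ZnS needs less S²⁻ to reach saturation, it precipitates first.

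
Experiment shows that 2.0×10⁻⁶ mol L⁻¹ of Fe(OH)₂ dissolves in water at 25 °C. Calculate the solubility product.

Fe(OH)₂(s) ⇌ Fe²⁺(aq) + 2 OH⁻(aq)
For each mole of Fe(OH)₂ that dissolves per liter, [Fe²⁺] = s and [OH⁻] = 2s; let s denote this solubility.
Ksp = [Fe²⁺][OH⁻]^2 = s · (2s)^2 = 4s^3
Ksp = 4 × (2.0×10⁻⁶)^3 = 3.2×10⁻¹⁷

Ksp = 3.2×10⁻¹⁷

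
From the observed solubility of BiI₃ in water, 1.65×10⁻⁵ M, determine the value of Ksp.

BiI₃(s) ⇌ Bi³⁺(aq) + 3 I⁻(aq)
For each mole of BiI₃ that dissolves per liter, [Bi³⁺] = s and [I⁻] = 3s; let s denote this solubility.
Ksp = [Bi³⁺][I⁻]^3 = s · (3s)^3 = 27s^4
Ksp = 27 × (1.65×10⁻⁵)^4 = 2.00×10⁻¹⁸

Ksp = 2.00×10⁻¹⁸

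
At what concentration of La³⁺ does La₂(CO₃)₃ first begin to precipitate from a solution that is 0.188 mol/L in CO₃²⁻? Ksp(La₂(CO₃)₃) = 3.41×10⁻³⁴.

2.27×10⁻¹⁶ M

A salt starts to precipitate once the ion product Q reaches its Ksp.
La₂(CO₃)₃(s) ⇌ 2 La³⁺(aq) + 3 CO₃²⁻(aq)
Ksp = [La³⁺]^2[CO₃²⁻]^3 = [La³⁺]^2(0.188)^3
[La³⁺]^2 = 3.41×10⁻³⁴ / (0.188)^3 = 5.13×10⁻³²
[La³⁺] = 2.27×10⁻¹⁶ mol/L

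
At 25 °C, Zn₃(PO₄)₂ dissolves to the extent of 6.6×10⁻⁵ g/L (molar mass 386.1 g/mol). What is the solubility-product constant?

Ksp = 1.6×10⁻³²

Convert to molarity: s = 6.6×10⁻⁵ / 386.1 = 1.709×10⁻⁷ mol/L
Zn₃(PO₄)₂(s) ⇌ 3 Zn²⁺(aq) + 2 PO₄³⁻(aq)
With molar solubility s: [Zn²⁺] = 3s, [PO₄³⁻] = 2s.
Ksp = [Zn²⁺]^3[PO₄³⁻]^2 = (3s)^3 · (2s)^2 = 108s^5
Ksp = 108 × (1.709×10⁻⁷)^5 = 1.6×10⁻³²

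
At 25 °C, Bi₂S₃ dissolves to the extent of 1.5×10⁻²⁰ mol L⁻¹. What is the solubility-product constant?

Ksp = 8.2×10⁻⁹⁸

Bi₂S₃(s) ⇌ 2 Bi³⁺(aq) + 3 S²⁻(aq)
With molar solubility s: [Bi³⁺] = 2s, [S²⁻] = 3s.
Ksp = [Bi³⁺]^2[S²⁻]^3 = (2s)^2 · (3s)^3 = 108s^5
Ksp = 108 × (1.5×10⁻²⁰)^5 = 8.2×10⁻⁹⁸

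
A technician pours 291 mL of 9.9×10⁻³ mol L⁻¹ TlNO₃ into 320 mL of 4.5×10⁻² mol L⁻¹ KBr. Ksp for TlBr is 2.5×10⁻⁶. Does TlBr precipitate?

Yes

The combined volume is 611 mL.
[Tl⁺] = (9.9×10⁻³)(291)/611 = 4.7×10⁻³ mol L⁻¹
[Br⁻] = (4.5×10⁻²)(320)/611 = 2.4×10⁻² mol L⁻¹
Q = [Tl⁺][Br⁻] = 1.1×10⁻⁴
Since Q (1.1×10⁻⁴) exceeds Ksp (2.5×10⁻⁶), TlBr will precipitate.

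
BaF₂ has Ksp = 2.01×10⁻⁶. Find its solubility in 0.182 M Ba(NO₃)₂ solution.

BaF₂(s) ⇌ Ba²⁺(aq) + 2 F⁻(aq)
The solution already contains Ba²⁺ at 0.182 M. Let s be the molar solubility of BaF₂.
[Ba²⁺] ≈ 0.182 M (common ion dominates); [F⁻] = 2s.
Ksp = [Ba²⁺][F⁻]^2 = (0.182)(2s)^2
(2s)^2 = 2.01×10⁻⁶ / (0.182) = 1.10×10⁻⁵
s = 1.66×10⁻³ M

1.66×10⁻³ M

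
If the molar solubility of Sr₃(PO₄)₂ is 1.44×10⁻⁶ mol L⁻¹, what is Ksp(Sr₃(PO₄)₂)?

Sr₃(PO₄)₂(s) ⇌ 3 Sr²⁺(aq) + 2 PO₄³⁻(aq)
If s mol/L of Sr₃(PO₄)₂ dissolves, [Sr²⁺] = 3s and [PO₄³⁻] = 2s.
Ksp = [Sr²⁺]^3[PO₄³⁻]^2 = (3s)^3 · (2s)^2 = 108s^5
Ksp = 108 × (1.44×10⁻⁶)^5 = 6.69×10⁻²⁸

Ksp = 6.69×10⁻²⁸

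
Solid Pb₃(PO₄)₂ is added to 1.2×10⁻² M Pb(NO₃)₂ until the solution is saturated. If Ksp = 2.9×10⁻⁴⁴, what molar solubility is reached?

6.5×10⁻²⁰ M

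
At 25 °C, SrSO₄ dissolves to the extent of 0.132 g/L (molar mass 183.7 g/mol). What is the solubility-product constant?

Ksp = 5.16×10⁻⁷

Molar solubility s = (0.132 g/L) / (183.7 g/mol) = 7.1856×10⁻⁴ mol/L
SrSO₄(s) ⇌ Sr²⁺(aq) + SO₄²⁻(aq)
For each mole of SrSO₄ that dissolves per liter, [Sr²⁺] = s and [SO₄²⁻] = s; let s denote this solubility.
Ksp = [Sr²⁺][SO₄²⁻] = s · s = s^2
Ksp = (7.1856×10⁻⁴)^2 = 5.16×10⁻⁷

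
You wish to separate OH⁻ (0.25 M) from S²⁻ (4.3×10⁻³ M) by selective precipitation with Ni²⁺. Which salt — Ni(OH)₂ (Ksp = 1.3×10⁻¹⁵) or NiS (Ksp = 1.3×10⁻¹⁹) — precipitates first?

NiS

A salt starts to precipitate once the ion product Q reaches its Ksp.
For Ni(OH)₂: [Ni²⁺] = (Ksp/[OH⁻]^2) = 2.1×10⁻¹⁴ M
For NiS: [Ni²⁺] = (Ksp/[S²⁻]) = 3.0×10⁻¹⁷ M
The smaller threshold [Ni²⁺] is reached first, so NiS precipitates first.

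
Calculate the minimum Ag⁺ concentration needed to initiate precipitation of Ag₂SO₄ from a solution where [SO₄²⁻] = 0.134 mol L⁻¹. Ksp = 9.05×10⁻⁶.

Precipitation begins when Q = Ksp.
Ag₂SO₄(s) ⇌ 2 Ag⁺(aq) + SO₄²⁻(aq)
Ksp = [Ag⁺]^2[SO₄²⁻] = [Ag⁺]^2(0.134)
[Ag⁺]^2 = 9.05×10⁻⁶ / (0.134) = 6.75×10⁻⁵
[Ag⁺] = 8.22×10⁻³ mol L⁻¹

8.22×10⁻³ M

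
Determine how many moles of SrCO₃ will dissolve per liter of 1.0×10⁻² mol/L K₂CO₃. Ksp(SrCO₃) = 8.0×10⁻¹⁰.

8.0×10⁻⁸ M

SrCO₃(s) ⇌ Sr²⁺(aq) + CO₃²⁻(aq)
With CO₃²⁻ already at 1.0×10⁻² mol/L and s small, take [CO₃²⁻] ≈ 1.0×10⁻² mol/L and [Sr²⁺] = s.
Ksp = [Sr²⁺][CO₃²⁻] = s(1.0×10⁻²)
s = 8.0×10⁻¹⁰ / (1.0×10⁻²) = 8.0×10⁻⁸
s = 8.0×10⁻⁸ mol/L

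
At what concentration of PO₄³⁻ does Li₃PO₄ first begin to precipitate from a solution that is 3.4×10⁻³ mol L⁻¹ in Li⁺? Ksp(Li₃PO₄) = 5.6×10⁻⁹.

Precipitation of each salt begins when its ion product equals Ksp.
Li₃PO₄(s) ⇌ 3 Li⁺(aq) + PO₄³⁻(aq)
Ksp = [Li⁺]^3[PO₄³⁻] = [PO₄³⁻](3.4×10⁻³)^3
[PO₄³⁻] = 5.6×10⁻⁹ / (3.4×10⁻³)^3 = 0.14
[PO₄³⁻] = 0.14 mol L⁻¹

0.14 M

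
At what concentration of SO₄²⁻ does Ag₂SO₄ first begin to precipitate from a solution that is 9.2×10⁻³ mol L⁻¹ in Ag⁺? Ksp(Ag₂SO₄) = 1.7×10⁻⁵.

0.20 M

Precipitation begins when Q = Ksp.
Ag₂SO₄(s) ⇌ 2 Ag⁺(aq) + SO₄²⁻(aq)
Ksp = [Ag⁺]^2[SO₄²⁻] = [SO₄²⁻](9.2×10⁻³)^2
[SO₄²⁻] = 1.7×10⁻⁵ / (9.2×10⁻³)^2 = 0.20
[SO₄²⁻] = 0.20 mol L⁻¹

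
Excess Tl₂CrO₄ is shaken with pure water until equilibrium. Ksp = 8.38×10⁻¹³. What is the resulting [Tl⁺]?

1.19×10⁻⁴ M

Tl₂CrO₄(s) ⇌ 2 Tl⁺(aq) + CrO₄²⁻(aq)
Call the molar solubility s, so that [Tl⁺] = 2s and [CrO₄²⁻] = s.
Ksp = [Tl⁺]^2[CrO₄²⁻] = (2s)^2 · s = 4s^3 = 8.38×10⁻¹³
s = 5.94×10⁻⁵ mol/L
[Tl⁺] = 2s = 1.19×10⁻⁴ mol/L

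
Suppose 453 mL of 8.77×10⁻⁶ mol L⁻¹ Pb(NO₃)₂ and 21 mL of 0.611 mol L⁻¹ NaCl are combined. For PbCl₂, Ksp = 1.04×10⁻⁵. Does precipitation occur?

No

Total volume after mixing = 453 + 21 = 474 mL.
[Pb²⁺] = (8.77×10⁻⁶)(453)/474 = 8.38×10⁻⁶ mol L⁻¹
[Cl⁻] = (0.611)(21)/474 = 2.71×10⁻² mol L⁻¹
Q = [Pb²⁺][Cl⁻]^2 = 6.14×10⁻⁹
Since Q (6.14×10⁻⁹) is less than Ksp (1.04×10⁻⁵), no PbCl₂ precipitates.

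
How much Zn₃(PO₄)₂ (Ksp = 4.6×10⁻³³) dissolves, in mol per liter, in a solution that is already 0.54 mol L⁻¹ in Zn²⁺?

8.5×10⁻¹⁷ M

Zn₃(PO₄)₂(s) ⇌ 3 Zn²⁺(aq) + 2 PO₄³⁻(aq)
With Zn²⁺ already at 0.54 mol L⁻¹ and s small, take [Zn²⁺] ≈ 0.54 mol L⁻¹ and [PO₄³⁻] = 2s.
Ksp = [Zn²⁺]^3[PO₄³⁻]^2 = (0.54)^3(2s)^2
(2s)^2 = 4.6×10⁻³³ / (0.54)^3 = 2.9×10⁻³²
s = 8.5×10⁻¹⁷ mol L⁻¹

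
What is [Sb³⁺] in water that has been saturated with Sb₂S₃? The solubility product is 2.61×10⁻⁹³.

2.39×10⁻¹⁹ M

Sb₂S₃(s) ⇌ 2 Sb³⁺(aq) + 3 S²⁻(aq)
If s mol/L of Sb₂S₃ dissolves, [Sb³⁺] = 2s and [S²⁻] = 3s.
Ksp = [Sb³⁺]^2[S²⁻]^3 = (2s)^2 · (3s)^3 = 108s^5 = 2.61×10⁻⁹³
s = 1.19×10⁻¹⁹ mol/L
[Sb³⁺] = 2s = 2.39×10⁻¹⁹ mol/L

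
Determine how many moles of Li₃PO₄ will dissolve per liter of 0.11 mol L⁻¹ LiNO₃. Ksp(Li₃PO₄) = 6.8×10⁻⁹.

Li₃PO₄(s) ⇌ 3 Li⁺(aq) + PO₄³⁻(aq)
With Li⁺ already at 0.11 mol L⁻¹ and s small, take [Li⁺] ≈ 0.11 mol L⁻¹ and [PO₄³⁻] = s.
Ksp = [Li⁺]^3[PO₄³⁻] = (0.11)^3s
s = 6.8×10⁻⁹ / (0.11)^3 = 5.1×10⁻⁶
s = 5.1×10⁻⁶ mol L⁻¹

5.1×10⁻⁶ M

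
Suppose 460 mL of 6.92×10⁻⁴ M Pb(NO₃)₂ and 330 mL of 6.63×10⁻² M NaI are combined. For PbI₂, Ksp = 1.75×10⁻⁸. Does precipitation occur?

After mixing, V = 460 mL + 330 mL = 790 mL.
[Pb²⁺] = (6.92×10⁻⁴)(460)/790 = 4.03×10⁻⁴ M
[I⁻] = (6.63×10⁻²)(330)/790 = 2.77×10⁻² M
Q = [Pb²⁺][I⁻]^2 = 3.09×10⁻⁷
Q = 3.09×10⁻⁷ > Ksp = 1.75×10⁻⁸, so the solution is supersaturated and PbI₂ precipitates.

Yes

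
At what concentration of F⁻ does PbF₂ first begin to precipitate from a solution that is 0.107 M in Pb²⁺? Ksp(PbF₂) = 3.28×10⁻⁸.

The threshold for precipitation is Q = Ksp.
PbF₂(s) ⇌ Pb²⁺(aq) + 2 F⁻(aq)
Ksp = [Pb²⁺][F⁻]^2 = [F⁻]^2(0.107)
[F⁻]^2 = 3.28×10⁻⁸ / (0.107) = 3.07×10⁻⁷
[F⁻] = 5.54×10⁻⁴ M

5.54×10⁻⁴ M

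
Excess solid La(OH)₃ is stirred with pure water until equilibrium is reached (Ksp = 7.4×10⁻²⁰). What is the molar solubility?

La(OH)₃(s) ⇌ La³⁺(aq) + 3 OH⁻(aq)
Let s be the molar solubility. Then [La³⁺] = s and [OH⁻] = 3s.
Ksp = [La³⁺][OH⁻]^3 = s · (3s)^3 = 27s^4
27s^4 = 7.4×10⁻²⁰  ⇒  s^4 = 2.7×10⁻²¹
s = (2.7×10⁻²¹)^(1/4) = 7.2×10⁻⁶ M

7.2×10⁻⁶ M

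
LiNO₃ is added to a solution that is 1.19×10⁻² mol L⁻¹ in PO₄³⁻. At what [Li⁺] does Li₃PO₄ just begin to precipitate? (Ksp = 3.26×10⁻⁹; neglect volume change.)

6.49×10⁻³ M

Each salt precipitates once Q = Ksp for that salt.
Li₃PO₄(s) ⇌ 3 Li⁺(aq) + PO₄³⁻(aq)
Ksp = [Li⁺]^3[PO₄³⁻] = [Li⁺]^3(1.19×10⁻²)
[Li⁺]^3 = 3.26×10⁻⁹ / (1.19×10⁻²) = 2.74×10⁻⁷
[Li⁺] = 6.49×10⁻³ mol L⁻¹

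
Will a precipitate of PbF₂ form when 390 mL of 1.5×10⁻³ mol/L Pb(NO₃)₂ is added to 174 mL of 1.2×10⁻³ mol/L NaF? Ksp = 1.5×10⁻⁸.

After mixing, V = 390 mL + 174 mL = 564 mL.
[Pb²⁺] = (1.5×10⁻³)(390)/564 = 1.0×10⁻³ mol/L
[F⁻] = (1.2×10⁻³)(174)/564 = 3.7×10⁻⁴ mol/L
Q = [Pb²⁺][F⁻]^2 = 1.4×10⁻¹⁰
Q < Ksp (1.4×10⁻¹⁰ vs 1.5×10⁻⁸); the solution remains unsaturated and no precipitate forms.

No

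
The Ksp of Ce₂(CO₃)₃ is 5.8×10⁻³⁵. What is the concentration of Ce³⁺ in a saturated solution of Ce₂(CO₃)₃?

1.1×10⁻⁷ M

Ce₂(CO₃)₃(s) ⇌ 2 Ce³⁺(aq) + 3 CO₃²⁻(aq)
With molar solubility s: [Ce³⁺] = 2s, [CO₃²⁻] = 3s.
Ksp = [Ce³⁺]^2[CO₃²⁻]^3 = (2s)^2 · (3s)^3 = 108s^5 = 5.8×10⁻³⁵
s = 5.6×10⁻⁸ mol L⁻¹
[Ce³⁺] = 2s = 1.1×10⁻⁷ mol L⁻¹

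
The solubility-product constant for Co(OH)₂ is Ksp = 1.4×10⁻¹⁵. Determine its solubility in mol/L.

7.0×10⁻⁶ M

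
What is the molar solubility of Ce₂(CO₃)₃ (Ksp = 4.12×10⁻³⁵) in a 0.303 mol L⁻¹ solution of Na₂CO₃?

Ce₂(CO₃)₃(s) ⇌ 2 Ce³⁺(aq) + 3 CO₃²⁻(aq)
The solution already contains CO₃²⁻ at 0.303 mol L⁻¹. Let s be the molar solubility of Ce₂(CO₃)₃.
[CO₃²⁻] ≈ 0.303 mol L⁻¹ (common ion dominates); [Ce³⁺] = 2s.
Ksp = [Ce³⁺]^2[CO₃²⁻]^3 = (2s)^2(0.303)^3
(2s)^2 = 4.12×10⁻³⁵ / (0.303)^3 = 1.48×10⁻³³
s = 1.92×10⁻¹⁷ mol L⁻¹

1.92×10⁻¹⁷ M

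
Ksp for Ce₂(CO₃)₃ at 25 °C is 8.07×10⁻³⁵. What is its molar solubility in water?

Ce₂(CO₃)₃(s) ⇌ 2 Ce³⁺(aq) + 3 CO₃²⁻(aq)
With molar solubility s: [Ce³⁺] = 2s, [CO₃²⁻] = 3s.
Ksp = [Ce³⁺]^2[CO₃²⁻]^3 = (2s)^2 · (3s)^3 = 108s^5
108s^5 = 8.07×10⁻³⁵  ⇒  s^5 = 7.47×10⁻³⁷
Taking the 5th root, s = 5.95×10⁻⁸ mol L⁻¹.

5.95×10⁻⁸ M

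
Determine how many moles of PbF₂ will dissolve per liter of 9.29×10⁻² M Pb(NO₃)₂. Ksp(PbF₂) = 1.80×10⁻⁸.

2.20×10⁻⁴ M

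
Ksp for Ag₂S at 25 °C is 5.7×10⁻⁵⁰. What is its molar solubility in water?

2.4×10⁻¹⁷ M

Ag₂S(s) ⇌ 2 Ag⁺(aq) + S²⁻(aq)
With molar solubility s: [Ag⁺] = 2s, [S²⁻] = s.
Ksp = [Ag⁺]^2[S²⁻] = (2s)^2 · s = 4s^3
4s^3 = 5.7×10⁻⁵⁰  ⇒  s^3 = 1.4×10⁻⁵⁰
s = (1.4×10⁻⁵⁰)^(1/3) = 2.4×10⁻¹⁷ M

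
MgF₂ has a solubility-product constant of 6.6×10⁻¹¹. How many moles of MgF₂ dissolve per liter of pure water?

2.5×10⁻⁴ M

MgF₂(s) ⇌ Mg²⁺(aq) + 2 F⁻(aq)
With molar solubility s: [Mg²⁺] = s, [F⁻] = 2s.
Ksp = [Mg²⁺][F⁻]^2 = s · (2s)^2 = 4s^3
4s^3 = 6.6×10⁻¹¹  ⇒  s^3 = 1.7×10⁻¹¹
s = 2.5×10⁻⁴ mol/L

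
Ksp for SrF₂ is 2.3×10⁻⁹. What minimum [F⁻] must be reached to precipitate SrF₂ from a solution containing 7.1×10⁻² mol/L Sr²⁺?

1.8×10⁻⁴ M

A salt starts to precipitate once the ion product Q reaches its Ksp.
SrF₂(s) ⇌ Sr²⁺(aq) + 2 F⁻(aq)
Ksp = [Sr²⁺][F⁻]^2 = [F⁻]^2(7.1×10⁻²)
[F⁻]^2 = 2.3×10⁻⁹ / (7.1×10⁻²) = 3.2×10⁻⁸
[F⁻] = 1.8×10⁻⁴ mol/L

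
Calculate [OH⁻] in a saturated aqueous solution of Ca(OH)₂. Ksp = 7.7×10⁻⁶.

2.5×10⁻² M

Ca(OH)₂(s) ⇌ Ca²⁺(aq) + 2 OH⁻(aq)
With molar solubility s: [Ca²⁺] = s, [OH⁻] = 2s.
Ksp = [Ca²⁺][OH⁻]^2 = s · (2s)^2 = 4s^3 = 7.7×10⁻⁶
s = 1.2×10⁻² mol L⁻¹
[OH⁻] = 2s = 2.5×10⁻² mol L⁻¹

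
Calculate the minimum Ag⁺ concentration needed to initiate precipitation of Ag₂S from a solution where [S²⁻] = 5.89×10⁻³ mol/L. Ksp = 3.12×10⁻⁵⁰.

Each salt precipitates once Q = Ksp for that salt.
Ag₂S(s) ⇌ 2 Ag⁺(aq) + S²⁻(aq)
Ksp = [Ag⁺]^2[S²⁻] = [Ag⁺]^2(5.89×10⁻³)
[Ag⁺]^2 = 3.12×10⁻⁵⁰ / (5.89×10⁻³) = 5.30×10⁻⁴⁸
[Ag⁺] = 2.30×10⁻²⁴ mol/L

2.30×10⁻²⁴ M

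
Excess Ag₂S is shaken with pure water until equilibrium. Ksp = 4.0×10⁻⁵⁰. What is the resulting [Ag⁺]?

Ag₂S(s) ⇌ 2 Ag⁺(aq) + S²⁻(aq)
Let s be the molar solubility. Then [Ag⁺] = 2s and [S²⁻] = s.
Ksp = [Ag⁺]^2[S²⁻] = (2s)^2 · s = 4s^3 = 4.0×10⁻⁵⁰
s = 2.2×10⁻¹⁷ mol/L
[Ag⁺] = 2s = 4.3×10⁻¹⁷ mol/L

4.3×10⁻¹⁷ M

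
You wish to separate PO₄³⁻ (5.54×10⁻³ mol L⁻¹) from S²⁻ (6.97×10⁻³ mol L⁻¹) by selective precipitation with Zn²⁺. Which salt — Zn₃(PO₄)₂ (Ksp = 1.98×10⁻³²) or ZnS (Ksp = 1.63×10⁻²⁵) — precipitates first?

The threshold for precipitation is Q = Ksp.
For Zn₃(PO₄)₂: [Zn²⁺] = (Ksp/[PO₄³⁻]^2)^(1/3) = 8.64×10⁻¹⁰ mol L⁻¹
For ZnS: [Zn²⁺] = (Ksp/[S²⁻]) = 2.34×10⁻²³ mol L⁻¹
ZnS requires the lower [Zn²⁺], so it precipitates first.

ZnS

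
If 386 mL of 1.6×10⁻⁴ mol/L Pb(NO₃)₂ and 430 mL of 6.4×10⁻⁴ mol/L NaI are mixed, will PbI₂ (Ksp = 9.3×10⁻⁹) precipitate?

No

Total volume after mixing = 386 + 430 = 816 mL.
[Pb²⁺] = (1.6×10⁻⁴)(386)/816 = 7.6×10⁻⁵ mol/L
[I⁻] = (6.4×10⁻⁴)(430)/816 = 3.4×10⁻⁴ mol/L
Q = [Pb²⁺][I⁻]^2 = 8.6×10⁻¹²
Q < Ksp (8.6×10⁻¹² vs 9.3×10⁻⁹); the solution remains unsaturated and no precipitate forms.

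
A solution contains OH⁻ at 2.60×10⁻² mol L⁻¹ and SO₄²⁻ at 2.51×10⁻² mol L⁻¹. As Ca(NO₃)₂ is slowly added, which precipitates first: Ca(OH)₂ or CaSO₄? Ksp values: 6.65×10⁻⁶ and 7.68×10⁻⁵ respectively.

Precipitation of each salt begins when its ion product equals Ksp.
For Ca(OH)₂: [Ca²⁺] = (Ksp/[OH⁻]^2) = 9.84×10⁻³ mol L⁻¹
For CaSO₄: [Ca²⁺] = (Ksp/[SO₄²⁻]) = 3.06×10⁻³ mol L⁻¹
The smaller threshold [Ca²⁺] is reached first, so CaSO₄ precipitates first.

CaSO₄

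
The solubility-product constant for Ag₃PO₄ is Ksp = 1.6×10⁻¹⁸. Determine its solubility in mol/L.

Ag₃PO₄(s) ⇌ 3 Ag⁺(aq) + PO₄³⁻(aq)
With molar solubility s: [Ag⁺] = 3s, [PO₄³⁻] = s.
Ksp = [Ag⁺]^3[PO₄³⁻] = (3s)^3 · s = 27s^4
27s^4 = 1.6×10⁻¹⁸  ⇒  s^4 = 5.9×10⁻²⁰
s = 1.6×10⁻⁵ M

1.6×10⁻⁵ M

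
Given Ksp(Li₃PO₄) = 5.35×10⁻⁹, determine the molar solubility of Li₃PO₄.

3.75×10⁻³ M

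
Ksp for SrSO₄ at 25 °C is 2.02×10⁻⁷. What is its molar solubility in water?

SrSO₄(s) ⇌ Sr²⁺(aq) + SO₄²⁻(aq)
With molar solubility s: [Sr²⁺] = s, [SO₄²⁻] = s.
Ksp = [Sr²⁺][SO₄²⁻] = s · s = s^2
s^2 = 2.02×10⁻⁷
Taking the 2nd root, s = 4.49×10⁻⁴ M.

4.49×10⁻⁴ M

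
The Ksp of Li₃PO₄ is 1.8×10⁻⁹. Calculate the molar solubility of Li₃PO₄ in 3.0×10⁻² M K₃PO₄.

Li₃PO₄(s) ⇌ 3 Li⁺(aq) + PO₄³⁻(aq)
The solution already contains PO₄³⁻ at 3.0×10⁻² M. Let s be the molar solubility of Li₃PO₄.
[PO₄³⁻] ≈ 3.0×10⁻² M (common ion dominates); [Li⁺] = 3s.
Ksp = [Li⁺]^3[PO₄³⁻] = (3s)^3(3.0×10⁻²)
(3s)^3 = 1.8×10⁻⁹ / (3.0×10⁻²) = 6.0×10⁻⁸
s = 1.3×10⁻³ M

1.3×10⁻³ M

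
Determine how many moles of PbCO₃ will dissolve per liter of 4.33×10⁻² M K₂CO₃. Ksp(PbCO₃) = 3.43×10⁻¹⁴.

PbCO₃(s) ⇌ Pb²⁺(aq) + CO₃²⁻(aq)
Let s be the solubility of PbCO₃ here. The common ion gives [CO₃²⁻] ≈ 4.33×10⁻² M, and [Pb²⁺] = s.
Ksp = [Pb²⁺][CO₃²⁻] = s(4.33×10⁻²)
s = 3.43×10⁻¹⁴ / (4.33×10⁻²) = 7.92×10⁻¹³
s = 7.92×10⁻¹³ M

7.92×10⁻¹³ M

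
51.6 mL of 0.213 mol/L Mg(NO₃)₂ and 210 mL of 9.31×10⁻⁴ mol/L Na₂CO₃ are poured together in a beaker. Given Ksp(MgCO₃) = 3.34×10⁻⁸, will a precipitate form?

Yes

Total volume after mixing = 51.6 + 210 = 261.6 mL.
[Mg²⁺] = (0.213)(51.6)/261.6 = 4.20×10⁻² mol/L
[CO₃²⁻] = (9.31×10⁻⁴)(210)/261.6 = 7.47×10⁻⁴ mol/L
Q = [Mg²⁺][CO₃²⁻] = 3.14×10⁻⁵
Because Q > Ksp (3.14×10⁻⁵ vs 3.34×10⁻⁸), a precipitate of MgCO₃ forms.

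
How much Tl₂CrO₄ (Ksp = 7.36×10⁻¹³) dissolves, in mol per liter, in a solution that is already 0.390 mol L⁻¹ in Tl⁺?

4.84×10⁻¹² M

Tl₂CrO₄(s) ⇌ 2 Tl⁺(aq) + CrO₄²⁻(aq)
The solution already contains Tl⁺ at 0.390 mol L⁻¹. Let s be the molar solubility of Tl₂CrO₄.
[Tl⁺] ≈ 0.390 mol L⁻¹ (common ion dominates); [CrO₄²⁻] = s.
Ksp = [Tl⁺]^2[CrO₄²⁻] = (0.390)^2s
s = 7.36×10⁻¹³ / (0.390)^2 = 4.84×10⁻¹²
s = 4.84×10⁻¹² mol L⁻¹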